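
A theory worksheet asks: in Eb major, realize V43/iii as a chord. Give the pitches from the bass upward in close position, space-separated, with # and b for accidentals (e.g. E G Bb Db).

The slash means an applied dominant: we want the dominant of iii. In Eb major, iii is G minor, and its dominant is built on D.
Building a dominant seventh chord on D gives D-F#-A-C.
The figured bass 43 indicates second inversion, placing the fifth (A) in the bass: A-C-D-F#.

A C D F#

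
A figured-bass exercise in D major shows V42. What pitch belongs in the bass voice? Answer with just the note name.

V in D major has root A; the chord is A-C#-E-G.
The figure 42 means third inversion — the seventh is in the bass.

G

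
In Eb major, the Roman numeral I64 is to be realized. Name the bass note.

I in Eb major has root Eb; the chord is Eb-G-Bb.
The figure 64 means second inversion — the fifth is in the bass.

Bb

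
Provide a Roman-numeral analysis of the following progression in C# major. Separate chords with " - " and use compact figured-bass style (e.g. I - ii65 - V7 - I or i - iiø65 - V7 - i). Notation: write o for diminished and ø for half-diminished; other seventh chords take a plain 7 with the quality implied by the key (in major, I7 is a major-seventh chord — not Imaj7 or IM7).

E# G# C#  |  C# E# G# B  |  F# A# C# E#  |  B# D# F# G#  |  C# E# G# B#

E#-G#-C# has root C#, degree 1 in C# major, so I6.
C#-E#-G#-B is the secondary dominant of IV (dominant seventh chord on C#): V7/IV.
F#-A#-C#-E#: root F# is the subdominant; major seventh chord there is IV7.
B#-D#-F#-G#: root G# is the dominant; dominant seventh chord there is V65.
C#-E#-G#-B#: major seventh chord on C# = scale degree 1 → I7.

I6 - V7/IV - IV7 - V65 - I7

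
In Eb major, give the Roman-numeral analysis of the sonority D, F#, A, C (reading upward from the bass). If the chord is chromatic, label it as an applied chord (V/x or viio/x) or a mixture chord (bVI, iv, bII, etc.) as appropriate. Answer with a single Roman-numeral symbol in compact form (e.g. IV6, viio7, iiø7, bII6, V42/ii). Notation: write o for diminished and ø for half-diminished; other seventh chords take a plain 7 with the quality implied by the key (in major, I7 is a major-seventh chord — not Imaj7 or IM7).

V7/iii

The pitches D-F#-A-C form a dominant seventh chord rooted on D.
D is not a diatonic chord root with this quality in Eb major, but it lies a perfect fifth above G (iii), so the chord functions as an applied dominant of iii.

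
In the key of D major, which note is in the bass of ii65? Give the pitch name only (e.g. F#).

ii in D major has root E; the chord is E-G-B-D.
The figure 65 means first inversion — the third is in the bass.

G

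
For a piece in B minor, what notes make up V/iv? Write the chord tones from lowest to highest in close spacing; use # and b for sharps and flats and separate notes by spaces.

B D# F#

The slash means an applied dominant: we want the dominant of iv. In B minor, iv is E minor, and its dominant is built on B.
Building a major triad on B gives B-D#-F#.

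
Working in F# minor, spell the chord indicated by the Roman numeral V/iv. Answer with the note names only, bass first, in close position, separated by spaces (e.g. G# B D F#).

F# A# C#

V/iv is a secondary dominant — the dominant triad of iv. iv in F# minor is B, so the applied chord's root is F#, a perfect fifth above.
Building a major triad on F# gives F#-A#-C#.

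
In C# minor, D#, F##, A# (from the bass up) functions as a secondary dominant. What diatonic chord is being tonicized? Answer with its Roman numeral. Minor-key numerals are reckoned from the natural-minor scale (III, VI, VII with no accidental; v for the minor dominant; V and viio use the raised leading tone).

The chord is a major triad on D#.
A dominant resolves down a perfect fifth: D# → G#. In C# minor, G# is scale degree 5, i.e. V.

V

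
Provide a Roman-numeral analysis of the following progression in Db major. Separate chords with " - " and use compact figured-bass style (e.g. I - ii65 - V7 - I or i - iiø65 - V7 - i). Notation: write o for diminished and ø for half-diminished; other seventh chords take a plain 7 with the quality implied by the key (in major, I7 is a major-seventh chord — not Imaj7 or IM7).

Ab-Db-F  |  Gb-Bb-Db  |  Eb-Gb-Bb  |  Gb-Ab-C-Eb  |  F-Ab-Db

I64 - IV - ii - V42 - I6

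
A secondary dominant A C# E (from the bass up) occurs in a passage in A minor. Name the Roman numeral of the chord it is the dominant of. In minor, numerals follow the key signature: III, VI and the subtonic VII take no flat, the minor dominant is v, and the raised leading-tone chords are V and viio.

iv

The chord is a major triad on A.
A dominant resolves down a perfect fifth: A → D. In A minor, D is scale degree 4, i.e. iv.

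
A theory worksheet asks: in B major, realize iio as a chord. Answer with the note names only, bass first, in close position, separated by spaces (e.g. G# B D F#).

C# E G

Scale degree 2 in B major is C#; here the chord built on it is altered to a diminished triad. iio is the diminished supertonic triad, borrowed from the parallel minor.
So the chord is C#-E-G, a diminished triad.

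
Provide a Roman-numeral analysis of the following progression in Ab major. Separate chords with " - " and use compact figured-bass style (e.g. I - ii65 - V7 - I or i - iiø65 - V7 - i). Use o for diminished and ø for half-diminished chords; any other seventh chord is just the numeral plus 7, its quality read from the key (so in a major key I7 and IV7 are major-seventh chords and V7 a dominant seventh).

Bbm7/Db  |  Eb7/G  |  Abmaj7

ii65 - V65 - I7

Bbm7/Db has root Bb, degree 2 in Ab major, so ii65.
Eb7/G has root Eb, degree 5 in Ab major, so V65.
Abmaj7 has root Ab, degree 1 in Ab major, so I7.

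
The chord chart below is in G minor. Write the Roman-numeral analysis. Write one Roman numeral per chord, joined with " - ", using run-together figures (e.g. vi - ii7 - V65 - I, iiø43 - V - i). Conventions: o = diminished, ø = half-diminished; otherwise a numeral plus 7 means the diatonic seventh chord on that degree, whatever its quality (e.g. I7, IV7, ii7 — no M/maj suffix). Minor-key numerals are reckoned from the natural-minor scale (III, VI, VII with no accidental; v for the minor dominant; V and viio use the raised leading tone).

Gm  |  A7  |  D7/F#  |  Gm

i - V7/V - V65 - i

Gm has root G, degree 1 in G minor, so i.
A7 is the secondary dominant of V (dominant seventh chord on A): V7/V.
D7/F# has root D, degree 5 in G minor, so V65.
Gm: root G is the tonic; minor triad there is i.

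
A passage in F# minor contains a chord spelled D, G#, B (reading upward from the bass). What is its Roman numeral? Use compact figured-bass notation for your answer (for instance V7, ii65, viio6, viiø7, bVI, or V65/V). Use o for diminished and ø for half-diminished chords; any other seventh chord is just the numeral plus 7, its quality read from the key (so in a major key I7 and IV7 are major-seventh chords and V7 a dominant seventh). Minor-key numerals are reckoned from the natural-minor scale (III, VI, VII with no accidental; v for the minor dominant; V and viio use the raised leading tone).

iio64

The pitches G#-B-D form a diminished triad rooted on G#.
G# is scale degree 2 in F# minor, and a diminished triad on that degree is written iio.
With D in the bass the chord is in second inversion, so the figured bass is 64.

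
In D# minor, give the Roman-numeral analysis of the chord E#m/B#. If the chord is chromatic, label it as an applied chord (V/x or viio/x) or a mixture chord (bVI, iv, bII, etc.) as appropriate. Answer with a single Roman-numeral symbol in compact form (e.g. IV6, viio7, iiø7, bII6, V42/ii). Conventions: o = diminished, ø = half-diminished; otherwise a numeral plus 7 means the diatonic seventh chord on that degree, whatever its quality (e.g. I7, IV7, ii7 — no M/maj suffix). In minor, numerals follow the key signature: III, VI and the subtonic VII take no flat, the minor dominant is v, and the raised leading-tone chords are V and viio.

Stacked in thirds the chord is E#-G#-B#: a minor triad on E#.
E# is the second degree of D# minor. This is the minor supertonic, borrowed from the parallel major (the Dorian ii).
With B# in the bass the chord is in second inversion, so the figured bass is 64.

ii64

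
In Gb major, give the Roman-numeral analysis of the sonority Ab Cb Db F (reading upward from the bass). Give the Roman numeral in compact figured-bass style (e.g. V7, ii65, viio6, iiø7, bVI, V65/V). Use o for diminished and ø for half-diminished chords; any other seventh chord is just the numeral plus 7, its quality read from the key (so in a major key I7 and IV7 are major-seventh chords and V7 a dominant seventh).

V43

Stacked in thirds the chord is Db-F-Ab-Cb: a dominant seventh chord on Db.
In Gb major, Db is the dominant; the diatonic dominant seventh chord there is V7.
With Ab in the bass the chord is in second inversion, so the figured bass is 43.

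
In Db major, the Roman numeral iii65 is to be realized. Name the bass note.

Ab

iii in Db major has root F; the chord is F-Ab-C-Eb.
The figure 65 means first inversion — the third is in the bass.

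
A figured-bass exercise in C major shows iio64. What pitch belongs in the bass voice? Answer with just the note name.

iio in C major has root D; the chord is D-F-Ab.
The figure 64 means second inversion — the fifth is in the bass.

Ab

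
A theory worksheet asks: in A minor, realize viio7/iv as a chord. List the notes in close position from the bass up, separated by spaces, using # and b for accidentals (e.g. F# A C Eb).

viio7/iv is a secondary leading-tone chord. The target iv is D in A minor; the applied chord is rooted a semitone below, on C#.
Building a fully diminished seventh chord on C# gives C#-E-G-Bb.

C# E G Bb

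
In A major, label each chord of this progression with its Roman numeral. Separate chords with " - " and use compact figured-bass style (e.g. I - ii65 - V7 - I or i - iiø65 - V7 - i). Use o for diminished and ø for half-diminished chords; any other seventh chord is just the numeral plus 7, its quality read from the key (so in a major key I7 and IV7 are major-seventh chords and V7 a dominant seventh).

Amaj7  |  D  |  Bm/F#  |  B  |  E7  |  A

I7 - IV - ii64 - V/V - V7 - I

Amaj7 has root A, degree 1 in A major, so I7.
D has root D, degree 4 in A major, so IV.
Bm/F#: root B is the supertonic; minor triad there is ii64.
B is the secondary dominant of V (major triad on B): V/V.
E7 has root E, degree 5 in A major, so V7.
A has root A, degree 1 in A major, so I.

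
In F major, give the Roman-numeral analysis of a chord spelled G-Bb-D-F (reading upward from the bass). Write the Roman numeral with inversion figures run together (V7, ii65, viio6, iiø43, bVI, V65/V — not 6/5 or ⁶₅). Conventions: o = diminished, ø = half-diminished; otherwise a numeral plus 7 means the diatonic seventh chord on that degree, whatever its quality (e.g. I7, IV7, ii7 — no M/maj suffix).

ii7

The pitches G-Bb-D-F form a minor seventh chord rooted on G.
G is scale degree 2 in F major, and a minor seventh chord on that degree is written ii7.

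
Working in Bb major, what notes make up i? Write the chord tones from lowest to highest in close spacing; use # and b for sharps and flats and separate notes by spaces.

Bb Db F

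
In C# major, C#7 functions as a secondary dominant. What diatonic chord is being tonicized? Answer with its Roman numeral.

IV

The chord is a dominant seventh chord on C#.
A dominant resolves down a perfect fifth: C# → F#. In C# major, F# is scale degree 4, i.e. IV.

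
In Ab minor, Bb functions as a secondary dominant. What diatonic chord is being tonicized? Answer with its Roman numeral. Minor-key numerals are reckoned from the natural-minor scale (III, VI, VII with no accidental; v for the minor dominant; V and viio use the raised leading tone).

The chord is a major triad on Bb.
A dominant resolves down a perfect fifth: Bb → Eb. In Ab minor, Eb is scale degree 5, i.e. V.

V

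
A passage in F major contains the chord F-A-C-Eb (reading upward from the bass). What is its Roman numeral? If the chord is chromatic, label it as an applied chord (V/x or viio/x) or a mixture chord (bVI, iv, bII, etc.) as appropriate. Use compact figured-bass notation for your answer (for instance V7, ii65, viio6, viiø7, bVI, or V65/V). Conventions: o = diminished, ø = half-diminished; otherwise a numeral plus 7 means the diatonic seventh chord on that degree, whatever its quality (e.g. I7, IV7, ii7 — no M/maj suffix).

Stacked in thirds the chord is F-A-C-Eb: a dominant seventh chord on F.
F is not a diatonic chord root with this quality in F major, but it lies a perfect fifth above Bb (IV), so the chord functions as an applied dominant of IV.

V7/IV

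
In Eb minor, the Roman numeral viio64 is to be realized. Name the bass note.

Ab

viio in Eb minor has root D; the chord is D-F-Ab.
The figure 64 means second inversion — the fifth is in the bass.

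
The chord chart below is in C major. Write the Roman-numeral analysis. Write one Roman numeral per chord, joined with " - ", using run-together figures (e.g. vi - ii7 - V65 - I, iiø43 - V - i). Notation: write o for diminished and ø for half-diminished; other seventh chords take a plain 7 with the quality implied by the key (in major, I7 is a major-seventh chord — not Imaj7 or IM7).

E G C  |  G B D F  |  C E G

I6 - V7 - I

E-G-C: major triad on C = scale degree 1 → I6.
G-B-D-F: root G is the dominant; dominant seventh chord there is V7.
C-E-G: root C is the tonic; major triad there is I.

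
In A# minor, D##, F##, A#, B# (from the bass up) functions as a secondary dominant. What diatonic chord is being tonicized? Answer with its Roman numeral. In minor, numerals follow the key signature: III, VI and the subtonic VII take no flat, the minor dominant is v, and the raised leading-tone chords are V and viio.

V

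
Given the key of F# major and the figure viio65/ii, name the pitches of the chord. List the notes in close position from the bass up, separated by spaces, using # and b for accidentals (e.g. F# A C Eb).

A# C# E F##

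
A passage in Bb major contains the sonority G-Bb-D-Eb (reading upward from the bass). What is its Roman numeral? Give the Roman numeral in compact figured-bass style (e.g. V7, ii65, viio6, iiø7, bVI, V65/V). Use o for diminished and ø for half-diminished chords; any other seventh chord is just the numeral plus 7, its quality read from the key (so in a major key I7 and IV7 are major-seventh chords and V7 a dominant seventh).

Stacked in thirds the chord is Eb-G-Bb-D: a major seventh chord on Eb.
In Bb major, Eb is the subdominant; the diatonic major seventh chord there is IV7.
With G in the bass the chord is in first inversion, so the figured bass is 65.

IV65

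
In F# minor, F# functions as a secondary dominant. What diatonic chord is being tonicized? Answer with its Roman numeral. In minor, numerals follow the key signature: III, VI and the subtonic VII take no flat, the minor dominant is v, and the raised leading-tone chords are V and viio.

iv

The chord is a major triad on F#.
A dominant resolves down a perfect fifth: F# → B. In F# minor, B is scale degree 4, i.e. iv.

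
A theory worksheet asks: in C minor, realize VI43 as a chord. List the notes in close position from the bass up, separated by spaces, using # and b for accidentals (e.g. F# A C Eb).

Eb G Ab C

In C minor, the submediant is Ab, and the diatonic chord built there is a major seventh chord.
That chord is spelled Ab-C-Eb-G.
The figured bass 43 indicates second inversion, placing the fifth (Eb) in the bass: Eb-G-Ab-C.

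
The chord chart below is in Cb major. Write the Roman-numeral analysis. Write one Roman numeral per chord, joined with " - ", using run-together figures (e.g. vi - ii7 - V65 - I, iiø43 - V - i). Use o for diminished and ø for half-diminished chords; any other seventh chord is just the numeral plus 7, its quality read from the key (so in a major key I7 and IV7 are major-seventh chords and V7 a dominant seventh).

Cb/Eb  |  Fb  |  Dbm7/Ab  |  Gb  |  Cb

Cb/Eb: major triad on Cb = scale degree 1 → I6.
Fb has root Fb, degree 4 in Cb major, so IV.
Dbm7/Ab: minor seventh chord on Db = scale degree 2 → ii43.
Gb: major triad on Gb = scale degree 5 → V.
Cb: major triad on Cb = scale degree 1 → I.

I6 - IV - ii43 - V - I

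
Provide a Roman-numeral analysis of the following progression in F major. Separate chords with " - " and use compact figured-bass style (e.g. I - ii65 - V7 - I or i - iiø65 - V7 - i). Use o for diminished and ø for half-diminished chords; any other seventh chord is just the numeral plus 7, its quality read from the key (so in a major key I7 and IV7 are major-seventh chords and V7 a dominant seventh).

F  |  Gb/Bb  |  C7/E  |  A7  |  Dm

F: root F is the tonic; major triad there is I.
Gb/Bb: major triad on Gb — chromatic; Gb is the lowered second degree, so this is the Neapolitan sixth, bII6 (third, Bb, in the bass — hence the 6).
C7/E: dominant seventh chord on C = scale degree 5 → V65.
A7: chromatic; A is V of vi, so V7/vi.
Dm has root D, degree 6 in F major, so vi.

I - bII6 - V65 - V7/vi - vi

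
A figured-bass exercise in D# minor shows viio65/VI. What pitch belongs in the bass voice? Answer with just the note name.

C#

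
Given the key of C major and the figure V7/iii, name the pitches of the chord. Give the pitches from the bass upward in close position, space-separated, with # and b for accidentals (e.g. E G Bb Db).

B D# F# A

The slash means an applied dominant: we want the dominant of iii. In C major, iii is E minor, and its dominant is built on B.
Building a dominant seventh chord on B gives B-D#-F#-A.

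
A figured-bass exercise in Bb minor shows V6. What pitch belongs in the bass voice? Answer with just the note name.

V in Bb minor has root F; the chord is F-A-C.
The figure 6 means first inversion — the third is in the bass.

A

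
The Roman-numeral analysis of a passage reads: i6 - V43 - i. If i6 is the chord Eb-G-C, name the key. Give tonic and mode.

C minor

i6 is given as Eb-G-C — a minor triad with root C.
If C is scale degree 1 and the mode makes that degree carry a minor triad, the tonic is C and the mode is minor.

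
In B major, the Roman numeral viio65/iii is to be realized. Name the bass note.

The applied chord viio65/iii is rooted on C##: C##-E#-G#-B.
The figure 65 means first inversion — the third is in the bass.

E#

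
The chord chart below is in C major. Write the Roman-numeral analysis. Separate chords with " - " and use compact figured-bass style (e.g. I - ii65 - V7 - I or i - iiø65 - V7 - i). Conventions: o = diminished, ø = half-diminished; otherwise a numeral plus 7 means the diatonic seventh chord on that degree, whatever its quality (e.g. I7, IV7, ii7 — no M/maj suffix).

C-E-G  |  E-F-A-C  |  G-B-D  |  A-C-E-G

I - IV42 - V - vi7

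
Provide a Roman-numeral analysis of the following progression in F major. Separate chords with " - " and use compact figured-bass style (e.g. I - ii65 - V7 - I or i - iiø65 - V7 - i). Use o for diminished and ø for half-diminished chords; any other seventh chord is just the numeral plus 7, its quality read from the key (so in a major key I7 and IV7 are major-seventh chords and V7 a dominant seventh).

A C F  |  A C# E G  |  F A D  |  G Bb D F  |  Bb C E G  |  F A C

A-C-F has root F, degree 1 in F major, so I6.
A-C#-E-G is the secondary dominant of vi (dominant seventh chord on A): V7/vi.
F-A-D has root D, degree 6 in F major, so vi6.
G-Bb-D-F has root G, degree 2 in F major, so ii7.
Bb-C-E-G: root C is the dominant; dominant seventh chord there is V42.
F-A-C: root F is the tonic; major triad there is I.

I6 - V7/vi - vi6 - ii7 - V42 - I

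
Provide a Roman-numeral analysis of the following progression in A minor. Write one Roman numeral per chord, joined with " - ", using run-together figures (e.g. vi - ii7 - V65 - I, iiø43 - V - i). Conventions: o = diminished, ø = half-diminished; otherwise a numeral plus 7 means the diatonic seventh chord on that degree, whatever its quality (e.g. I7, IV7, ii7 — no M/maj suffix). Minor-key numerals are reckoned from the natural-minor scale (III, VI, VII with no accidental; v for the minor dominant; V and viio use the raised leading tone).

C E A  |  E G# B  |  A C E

i6 - V - i

C-E-A: minor triad on A = scale degree 1 → i6.
E-G#-B has root E, degree 5 in A minor, so V.
A-C-E: minor triad on A = scale degree 1 → i.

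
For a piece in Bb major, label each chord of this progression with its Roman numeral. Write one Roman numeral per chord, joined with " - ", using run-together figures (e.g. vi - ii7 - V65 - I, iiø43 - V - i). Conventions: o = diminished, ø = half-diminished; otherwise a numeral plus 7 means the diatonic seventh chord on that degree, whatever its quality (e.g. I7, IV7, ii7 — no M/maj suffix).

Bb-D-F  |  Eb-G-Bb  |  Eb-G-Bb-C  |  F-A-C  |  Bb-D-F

I - IV - ii65 - V - I

Bb-D-F has root Bb, degree 1 in Bb major, so I.
Eb-G-Bb: root Eb is the subdominant; major triad there is IV.
Eb-G-Bb-C has root C, degree 2 in Bb major, so ii65.
F-A-C: major triad on F = scale degree 5 → V.
Bb-D-F: major triad on Bb = scale degree 1 → I.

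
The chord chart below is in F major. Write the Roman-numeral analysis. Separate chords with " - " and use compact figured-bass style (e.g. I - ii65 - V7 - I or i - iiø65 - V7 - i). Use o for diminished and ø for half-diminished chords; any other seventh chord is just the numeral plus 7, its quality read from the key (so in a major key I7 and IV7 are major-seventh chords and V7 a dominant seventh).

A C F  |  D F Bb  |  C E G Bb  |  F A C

I6 - IV6 - V7 - I

A-C-F: root F is the tonic; major triad there is I6.
D-F-Bb: major triad on Bb = scale degree 4 → IV6.
C-E-G-Bb: root C is the dominant; dominant seventh chord there is V7.
F-A-C has root F, degree 1 in F major, so I.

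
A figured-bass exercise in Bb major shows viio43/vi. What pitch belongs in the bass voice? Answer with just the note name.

The applied chord viio43/vi is rooted on F#: F#-A-C-Eb.
The figure 43 means second inversion — the fifth is in the bass.

C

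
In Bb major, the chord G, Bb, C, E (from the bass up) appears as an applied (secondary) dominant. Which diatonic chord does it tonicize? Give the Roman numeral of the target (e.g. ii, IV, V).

The chord is a dominant seventh chord on C.
A dominant resolves down a perfect fifth: C → F. In Bb major, F is scale degree 5, i.e. V.

V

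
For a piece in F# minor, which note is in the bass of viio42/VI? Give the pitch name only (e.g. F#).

Bb

The applied chord viio42/VI is rooted on C#: C#-E-G-Bb.
The figure 42 means third inversion — the seventh is in the bass.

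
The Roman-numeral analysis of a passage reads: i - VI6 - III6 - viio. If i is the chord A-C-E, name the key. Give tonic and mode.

A minor

The anchor chord is a minor triad on A, labeled i.
If A is scale degree 1 and the mode makes that degree carry a minor triad, the tonic is A and the mode is minor.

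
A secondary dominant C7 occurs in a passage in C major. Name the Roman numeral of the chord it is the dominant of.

The chord is a dominant seventh chord on C.
A dominant resolves down a perfect fifth: C → F. In C major, F is scale degree 4, i.e. IV.

IV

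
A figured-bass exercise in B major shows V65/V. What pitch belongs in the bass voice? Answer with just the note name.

E#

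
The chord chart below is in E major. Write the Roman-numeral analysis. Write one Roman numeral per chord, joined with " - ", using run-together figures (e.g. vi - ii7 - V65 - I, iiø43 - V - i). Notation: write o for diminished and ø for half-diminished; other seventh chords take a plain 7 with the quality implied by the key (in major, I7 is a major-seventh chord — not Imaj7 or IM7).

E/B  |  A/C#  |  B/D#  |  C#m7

I64 - IV6 - V6 - vi7

E/B has root E, degree 1 in E major, so I64.
A/C#: root A is the subdominant; major triad there is IV6.
B/D# has root B, degree 5 in E major, so V6.
C#m7 has root C#, degree 6 in E major, so vi7.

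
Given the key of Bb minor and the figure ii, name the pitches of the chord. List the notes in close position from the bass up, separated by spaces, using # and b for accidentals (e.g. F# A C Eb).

C Eb G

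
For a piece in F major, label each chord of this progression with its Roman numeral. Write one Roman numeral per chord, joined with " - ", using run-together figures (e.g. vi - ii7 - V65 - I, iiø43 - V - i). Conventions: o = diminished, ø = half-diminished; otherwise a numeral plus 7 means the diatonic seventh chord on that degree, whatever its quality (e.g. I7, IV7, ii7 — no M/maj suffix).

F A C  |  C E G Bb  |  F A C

I - V7 - I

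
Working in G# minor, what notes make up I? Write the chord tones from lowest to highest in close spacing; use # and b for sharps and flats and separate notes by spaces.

G# B# D#

I is the major tonic (Picardy third), borrowed from the parallel major. In G# minor that root is G#.
So the chord is G#-B#-D#, a major triad.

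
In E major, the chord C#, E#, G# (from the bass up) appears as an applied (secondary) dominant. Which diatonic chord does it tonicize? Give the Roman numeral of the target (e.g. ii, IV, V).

ii

The chord is a major triad on C#.
A dominant resolves down a perfect fifth: C# → F#. In E major, F# is scale degree 2, i.e. ii.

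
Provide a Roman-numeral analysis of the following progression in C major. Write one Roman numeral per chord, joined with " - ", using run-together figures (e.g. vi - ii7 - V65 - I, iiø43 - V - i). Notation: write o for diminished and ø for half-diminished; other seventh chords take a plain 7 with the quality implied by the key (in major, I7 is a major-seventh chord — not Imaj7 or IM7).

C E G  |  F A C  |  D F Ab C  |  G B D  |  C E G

I - IV - iiø7 - V - I

C-E-G: major triad on C = scale degree 1 → I.
F-A-C: root F is the subdominant; major triad there is IV.
D-F-Ab-C: half-diminished seventh chord on D — chromatic; iiø7 (borrowed from the parallel minor).
G-B-D has root G, degree 5 in C major, so V.
C-E-G: root C is the tonic; major triad there is I.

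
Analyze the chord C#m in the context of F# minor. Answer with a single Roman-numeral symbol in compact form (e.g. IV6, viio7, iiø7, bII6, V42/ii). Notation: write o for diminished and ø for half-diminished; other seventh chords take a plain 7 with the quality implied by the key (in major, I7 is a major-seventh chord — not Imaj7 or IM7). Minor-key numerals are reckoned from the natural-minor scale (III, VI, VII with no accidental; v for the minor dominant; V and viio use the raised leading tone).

v

Stacked in thirds the chord is C#-E-G#: a minor triad on C#.
C# is scale degree 5 in F# minor, and a minor triad on that degree is written v.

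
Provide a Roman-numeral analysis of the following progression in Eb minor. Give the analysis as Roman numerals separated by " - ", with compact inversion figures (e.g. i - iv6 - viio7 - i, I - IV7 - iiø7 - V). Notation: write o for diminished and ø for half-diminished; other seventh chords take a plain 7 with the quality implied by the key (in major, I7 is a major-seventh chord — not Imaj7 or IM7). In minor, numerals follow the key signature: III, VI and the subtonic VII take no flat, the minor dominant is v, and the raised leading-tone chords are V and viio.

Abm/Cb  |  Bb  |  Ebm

iv6 - V - i

Abm/Cb: minor triad on Ab = scale degree 4 → iv6.
Bb: root Bb is the dominant; major triad there is V.
Ebm: minor triad on Eb = scale degree 1 → i.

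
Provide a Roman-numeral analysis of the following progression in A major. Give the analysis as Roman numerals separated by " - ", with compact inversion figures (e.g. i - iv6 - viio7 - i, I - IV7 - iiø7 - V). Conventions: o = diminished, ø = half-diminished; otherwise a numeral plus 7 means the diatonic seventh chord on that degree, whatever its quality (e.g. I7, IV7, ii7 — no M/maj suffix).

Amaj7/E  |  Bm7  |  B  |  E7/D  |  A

I43 - ii7 - V/V - V42 - I

Amaj7/E has root A, degree 1 in A major, so I43.
Bm7: root B is the supertonic; minor seventh chord there is ii7.
B: a major triad on B, the applied dominant of V → V/V.
E7/D has root E, degree 5 in A major, so V42.
A has root A, degree 1 in A major, so I.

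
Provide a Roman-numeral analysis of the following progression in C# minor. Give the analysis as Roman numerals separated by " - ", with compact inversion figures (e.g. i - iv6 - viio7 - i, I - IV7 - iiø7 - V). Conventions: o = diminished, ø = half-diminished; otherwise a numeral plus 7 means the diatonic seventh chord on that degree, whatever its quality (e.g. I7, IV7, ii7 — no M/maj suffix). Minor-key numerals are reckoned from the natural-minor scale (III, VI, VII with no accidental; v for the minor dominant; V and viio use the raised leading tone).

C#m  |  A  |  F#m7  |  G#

i - VI - iv7 - V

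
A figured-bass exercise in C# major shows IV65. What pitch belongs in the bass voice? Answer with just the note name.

A#

IV in C# major has root F#; the chord is F#-A#-C#-E#.
The figure 65 means first inversion — the third is in the bass.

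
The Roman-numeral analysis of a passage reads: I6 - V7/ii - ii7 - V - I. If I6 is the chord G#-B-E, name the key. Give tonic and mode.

The chord E/G# is a major triad rooted on E; its label is I6.
If E is scale degree 1 and the mode makes that degree carry a major triad, the tonic is E and the mode is major.

E major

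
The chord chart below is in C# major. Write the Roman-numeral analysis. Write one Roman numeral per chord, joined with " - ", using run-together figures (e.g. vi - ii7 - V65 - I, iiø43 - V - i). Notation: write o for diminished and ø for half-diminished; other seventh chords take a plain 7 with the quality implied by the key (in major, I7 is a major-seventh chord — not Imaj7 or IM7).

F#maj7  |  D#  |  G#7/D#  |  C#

IV7 - V/V - V43 - I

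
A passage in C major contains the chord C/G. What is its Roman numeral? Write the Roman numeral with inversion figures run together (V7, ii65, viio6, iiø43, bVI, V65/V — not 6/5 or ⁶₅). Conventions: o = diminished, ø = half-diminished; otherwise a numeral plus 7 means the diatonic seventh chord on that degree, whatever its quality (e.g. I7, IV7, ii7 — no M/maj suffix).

Stacked in thirds the chord is C-E-G: a major triad on C.
In C major, C is the tonic; the diatonic major triad there is I.
With G in the bass the chord is in second inversion, so the figured bass is 64.

I64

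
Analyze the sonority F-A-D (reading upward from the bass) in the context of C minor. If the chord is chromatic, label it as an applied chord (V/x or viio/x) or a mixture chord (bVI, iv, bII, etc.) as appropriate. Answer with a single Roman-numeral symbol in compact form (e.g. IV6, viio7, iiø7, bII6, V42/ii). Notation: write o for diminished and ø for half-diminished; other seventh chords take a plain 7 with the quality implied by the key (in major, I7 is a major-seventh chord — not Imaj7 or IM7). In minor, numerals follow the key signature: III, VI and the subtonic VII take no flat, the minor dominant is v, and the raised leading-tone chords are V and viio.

Stacked in thirds the chord is D-F-A: a minor triad on D.
D is the second degree of C minor. This is the minor supertonic, borrowed from the parallel major (the Dorian ii).
With F in the bass the chord is in first inversion, so the figured bass is 6.

ii6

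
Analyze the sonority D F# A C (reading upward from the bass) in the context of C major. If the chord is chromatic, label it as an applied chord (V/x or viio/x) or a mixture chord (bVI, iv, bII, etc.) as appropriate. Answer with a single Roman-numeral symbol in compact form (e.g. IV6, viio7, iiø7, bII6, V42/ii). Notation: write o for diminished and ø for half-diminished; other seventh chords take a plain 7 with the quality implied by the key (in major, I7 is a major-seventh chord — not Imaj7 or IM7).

V7/V

Stacked in thirds the chord is D-F#-A-C: a dominant seventh chord on D.
D is not a diatonic chord root with this quality in C major, but it lies a perfect fifth above G (V), so the chord functions as an applied dominant of V.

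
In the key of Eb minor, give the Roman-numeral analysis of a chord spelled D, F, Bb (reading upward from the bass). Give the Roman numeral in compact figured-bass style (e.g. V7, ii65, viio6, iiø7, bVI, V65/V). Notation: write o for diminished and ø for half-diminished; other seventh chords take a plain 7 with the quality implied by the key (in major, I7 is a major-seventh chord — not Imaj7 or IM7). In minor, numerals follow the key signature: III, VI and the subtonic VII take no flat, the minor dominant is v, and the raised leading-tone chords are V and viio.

V6

The pitches Bb-D-F form a major triad rooted on Bb.
In Eb minor, Bb is the dominant; the diatonic major triad there is V.
With D in the bass the chord is in first inversion, so the figured bass is 6.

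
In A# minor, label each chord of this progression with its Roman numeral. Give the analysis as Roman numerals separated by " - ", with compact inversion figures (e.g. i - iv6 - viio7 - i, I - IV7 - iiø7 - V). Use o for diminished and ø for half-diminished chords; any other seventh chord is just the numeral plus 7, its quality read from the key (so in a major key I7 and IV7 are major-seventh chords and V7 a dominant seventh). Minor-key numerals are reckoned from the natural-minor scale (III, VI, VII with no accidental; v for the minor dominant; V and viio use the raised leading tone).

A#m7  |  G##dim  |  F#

i7 - viio - VI

A#m7: minor seventh chord on A# = scale degree 1 → i7.
G##dim: diminished triad on G## = scale degree 7 → viio.
F#: root F# is the submediant; major triad there is VI.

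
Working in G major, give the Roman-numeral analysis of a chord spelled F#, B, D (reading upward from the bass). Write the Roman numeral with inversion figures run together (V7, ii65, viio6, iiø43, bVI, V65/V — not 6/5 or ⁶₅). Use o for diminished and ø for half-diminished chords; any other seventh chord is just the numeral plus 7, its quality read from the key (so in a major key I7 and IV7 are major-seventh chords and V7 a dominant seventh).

The pitches B-D-F# form a minor triad rooted on B.
B is scale degree 3 in G major, and a minor triad on that degree is written iii.
With F# in the bass the chord is in second inversion, so the figured bass is 64.

iii64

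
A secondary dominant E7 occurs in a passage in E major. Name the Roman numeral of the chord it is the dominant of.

The chord is a dominant seventh chord on E.
A dominant resolves down a perfect fifth: E → A. In E major, A is scale degree 4, i.e. IV.

IV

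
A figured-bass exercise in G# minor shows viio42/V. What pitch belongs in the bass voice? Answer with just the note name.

The applied chord viio42/V is rooted on C##: C##-E#-G#-B.
The figure 42 means third inversion — the seventh is in the bass.

B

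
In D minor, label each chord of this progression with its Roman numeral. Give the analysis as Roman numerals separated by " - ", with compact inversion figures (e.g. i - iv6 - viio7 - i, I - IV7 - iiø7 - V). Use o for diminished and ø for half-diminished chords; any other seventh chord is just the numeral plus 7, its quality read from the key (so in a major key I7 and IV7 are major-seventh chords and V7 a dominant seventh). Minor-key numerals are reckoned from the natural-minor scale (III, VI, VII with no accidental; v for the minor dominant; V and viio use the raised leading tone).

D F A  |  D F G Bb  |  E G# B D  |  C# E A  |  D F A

i - iv43 - V7/V - V6 - i

D-F-A: minor triad on D = scale degree 1 → i.
D-F-G-Bb has root G, degree 4 in D minor, so iv43.
E-G#-B-D: a dominant seventh chord on E, the applied dominant of V → V7/V.
C#-E-A: root A is the dominant; major triad there is V6.
D-F-A: minor triad on D = scale degree 1 → i.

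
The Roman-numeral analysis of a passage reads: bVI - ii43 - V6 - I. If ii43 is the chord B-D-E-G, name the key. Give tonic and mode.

D major

The chord Em7/B is a minor seventh chord rooted on E; its label is ii43.
Counting down one scale step from E places the tonic on D; a minor seventh chord on degree 2 is diatonic only in major.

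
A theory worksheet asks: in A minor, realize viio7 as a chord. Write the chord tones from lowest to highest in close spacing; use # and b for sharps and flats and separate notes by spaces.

In A minor, the leading-tone chord is built on the raised seventh degree, G#.
Stacking thirds from G# gives G#-B-D-F.

G# B D F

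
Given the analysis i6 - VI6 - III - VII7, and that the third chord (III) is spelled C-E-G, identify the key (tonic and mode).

A minor

III is given as C-E-G — a major triad with root C.
Counting down 2 scale steps from C places the tonic on A; a major triad on degree 3 is diatonic only in minor.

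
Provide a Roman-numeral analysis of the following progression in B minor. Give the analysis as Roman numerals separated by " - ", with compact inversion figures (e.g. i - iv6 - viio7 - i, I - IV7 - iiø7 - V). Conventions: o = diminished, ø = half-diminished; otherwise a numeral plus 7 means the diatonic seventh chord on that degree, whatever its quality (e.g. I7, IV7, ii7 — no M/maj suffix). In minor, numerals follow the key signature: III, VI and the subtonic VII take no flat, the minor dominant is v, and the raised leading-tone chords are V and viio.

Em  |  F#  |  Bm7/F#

iv - V - i43

Em has root E, degree 4 in B minor, so iv.
F#: major triad on F# = scale degree 5 → V.
Bm7/F#: root B is the tonic; minor seventh chord there is i43.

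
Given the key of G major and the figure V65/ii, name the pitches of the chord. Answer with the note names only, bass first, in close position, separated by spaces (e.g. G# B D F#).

G# B D E

V65/ii is a secondary dominant — the dominant seventh of ii. ii in G major is A, so the applied chord's root is E, a perfect fifth above.
Building a dominant seventh chord on E gives E-G#-B-D.
The figured bass 65 indicates first inversion, placing the third (G#) in the bass: G#-B-D-E.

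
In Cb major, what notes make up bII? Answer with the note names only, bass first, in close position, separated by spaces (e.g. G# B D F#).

Scale degree 2 in Cb major is Db; lowering it a half step gives Dbb. bII is the Neapolitan chord — a major triad on the lowered second degree.
So the chord is Dbb-Fb-Abb.

Dbb Fb Abb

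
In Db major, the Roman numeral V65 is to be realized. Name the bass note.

C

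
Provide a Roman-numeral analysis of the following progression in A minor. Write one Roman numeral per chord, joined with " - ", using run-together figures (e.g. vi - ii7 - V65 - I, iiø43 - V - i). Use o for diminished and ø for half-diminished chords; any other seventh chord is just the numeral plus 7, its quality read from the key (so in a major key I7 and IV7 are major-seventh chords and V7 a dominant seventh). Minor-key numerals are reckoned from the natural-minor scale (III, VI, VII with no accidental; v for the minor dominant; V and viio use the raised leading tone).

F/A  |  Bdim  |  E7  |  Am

VI6 - iio - V7 - i

F/A: major triad on F = scale degree 6 → VI6.
Bdim: root B is the supertonic; diminished triad there is iio.
E7: root E is the dominant; dominant seventh chord there is V7.
Am: root A is the tonic; minor triad there is i.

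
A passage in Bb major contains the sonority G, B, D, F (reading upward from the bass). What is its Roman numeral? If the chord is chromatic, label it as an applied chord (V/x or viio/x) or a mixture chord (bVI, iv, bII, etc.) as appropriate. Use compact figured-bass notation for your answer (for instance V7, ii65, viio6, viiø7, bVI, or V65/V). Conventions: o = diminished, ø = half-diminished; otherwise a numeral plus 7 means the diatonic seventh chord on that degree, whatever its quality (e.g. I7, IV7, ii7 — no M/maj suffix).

V7/ii

The pitches G-B-D-F form a dominant seventh chord rooted on G.
G is not a diatonic chord root with this quality in Bb major, but it lies a perfect fifth above C (ii), so the chord functions as an applied dominant of ii.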